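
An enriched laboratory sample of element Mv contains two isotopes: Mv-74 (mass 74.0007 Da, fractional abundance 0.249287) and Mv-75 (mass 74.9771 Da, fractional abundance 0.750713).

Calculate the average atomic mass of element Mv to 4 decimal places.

Weight each isotope mass by its fractional abundance: 0.249287 × 74.0007 + 0.750713 × 74.9771
= 18.44741 + 56.28628 = 74.73369 Da

74.7337 Da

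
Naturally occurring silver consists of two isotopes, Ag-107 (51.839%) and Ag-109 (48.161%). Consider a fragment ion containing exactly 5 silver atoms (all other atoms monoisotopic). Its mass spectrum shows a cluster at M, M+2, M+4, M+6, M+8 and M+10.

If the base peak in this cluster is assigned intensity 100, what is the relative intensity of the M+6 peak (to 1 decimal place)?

(0.51839 + 0.48161)^5 gives M 0.0374, M+2 0.1739, M+4 0.3231, M+6 0.3002, M+8 0.1394, M+10 0.0259; the largest is M+4.
P(M+4) = C(5,2) × 0.51839^3 × 0.48161^2 = 10 × 0.13930601 × 0.23194819 = 0.323118 (base)
P(M+6) = C(5,3) × 0.51839^2 × 0.48161^3 = 10 × 0.26872819 × 0.11170857 = 0.300192
Relative intensity = 0.300192 / 0.323118 × 100 = 92.9

92.9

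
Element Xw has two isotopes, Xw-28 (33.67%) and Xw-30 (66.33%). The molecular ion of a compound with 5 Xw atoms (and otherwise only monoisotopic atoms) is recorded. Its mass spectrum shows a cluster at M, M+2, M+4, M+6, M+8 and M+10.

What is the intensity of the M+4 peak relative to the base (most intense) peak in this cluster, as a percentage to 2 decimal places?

Binomial terms of (0.3367 + 0.6633)^5: M 0.0043, M+2 0.0426, M+4 0.1679, M+6 0.3308, M+8 0.3259, M+10 0.1284 → M+6 is the base peak.
P(M+6) = C(5,3) × 0.3367^2 × 0.6633^3 = 10 × 0.11336689 × 0.29183004 = 0.330839 (base)
P(M+4) = C(5,2) × 0.3367^3 × 0.6633^2 = 10 × 0.03817063 × 0.43996689 = 0.167938
Relative intensity = 0.167938 / 0.330839 × 100 = 50.76

50.76%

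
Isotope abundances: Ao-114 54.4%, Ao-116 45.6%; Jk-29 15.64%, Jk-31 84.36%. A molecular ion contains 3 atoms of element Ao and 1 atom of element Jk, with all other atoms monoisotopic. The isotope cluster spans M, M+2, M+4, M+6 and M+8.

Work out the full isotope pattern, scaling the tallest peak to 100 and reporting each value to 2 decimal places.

Element Ao pattern (n=3): 0.16098918 : 0.40484045 : 0.33935155 : 0.09481882
Element Jk pattern (n=1): 0.1564 : 0.8436
Convolve the two distributions (both contribute in 2-u steps):
  M: 0.16098918×0.1564 = 0.025179
  M+2: 0.16098918×0.8436 + 0.40484045×0.1564 = 0.199128
  M+4: 0.40484045×0.8436 + 0.33935155×0.1564 = 0.394598
  M+6: 0.33935155×0.8436 + 0.09481882×0.1564 = 0.301107
  M+8: 0.09481882×0.8436 = 0.079989
Scale to base peak (0.394598) = 100: 6.38 : 50.46 : 100.00 : 76.31 : 20.27

6.38 : 50.46 : 100.00 : 76.31 : 20.27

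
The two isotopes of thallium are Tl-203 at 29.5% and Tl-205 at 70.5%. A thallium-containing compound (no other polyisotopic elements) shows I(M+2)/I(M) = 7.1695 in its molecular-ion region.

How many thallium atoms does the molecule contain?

3

With n Tl atoms, P(M+2)/P(M) = C(n,1)·p^(n−1)q / p^n = n·q/p = n · 0.705/0.295.
n = 7.1695 × 0.295/0.705 = 3.00 ≈ 3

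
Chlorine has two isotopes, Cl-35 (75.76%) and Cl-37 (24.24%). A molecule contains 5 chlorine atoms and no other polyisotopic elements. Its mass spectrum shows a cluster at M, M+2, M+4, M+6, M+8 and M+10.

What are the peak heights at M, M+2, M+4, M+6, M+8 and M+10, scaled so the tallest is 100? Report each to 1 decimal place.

62.5 : 100.0 : 64.0 : 20.5 : 3.3 : 0.2

The 5 Cl atoms are independent, so intensities follow the terms of (0.7576 + 0.2424)^5.
P(M) = 0.7576^5 = 0.249574
P(M+2) = 5 × 0.7576^4 × 0.2424^1 = 0.399266
P(M+4) = 10 × 0.7576^3 × 0.2424^2 = 0.255497
P(M+6) = 10 × 0.7576^2 × 0.2424^3 = 0.081748
P(M+8) = 5 × 0.7576^1 × 0.2424^4 = 0.013078
P(M+10) = 0.2424^5 = 0.000837
The M+2 peak is largest (0.399266); scaling to 100 gives 62.5 : 100.0 : 64.0 : 20.5 : 3.3 : 0.2.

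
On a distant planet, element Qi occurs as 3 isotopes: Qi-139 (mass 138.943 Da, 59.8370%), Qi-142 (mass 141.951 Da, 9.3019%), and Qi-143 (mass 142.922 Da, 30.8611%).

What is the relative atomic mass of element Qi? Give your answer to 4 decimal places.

140.4508 Da

Ar = Σ fᵢ·mᵢ = 0.598370 × 138.943 + 0.093019 × 141.951 + 0.308611 × 142.922
= 83.13932 + 13.20414 + 44.10730 = 140.45076 Da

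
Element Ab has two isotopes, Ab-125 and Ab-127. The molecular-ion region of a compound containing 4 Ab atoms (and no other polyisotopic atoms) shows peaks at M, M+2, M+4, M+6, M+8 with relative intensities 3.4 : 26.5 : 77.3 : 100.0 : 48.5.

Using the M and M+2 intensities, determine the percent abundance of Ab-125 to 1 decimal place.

Let p = fractional abundance of Ab-125. I(M+2)/I(M) = [C(4,1)·p^3·(1−p)] / p^4 = 4·(1−p)/p = 26.5/3.4 = 7.7941
(1−p)/p = 7.7941/4 = 1.9485  ⇒  p = 1/(1 + 1.9485) = 0.3392
Ab-125: 33.9%, Ab-127: 66.1%.

33.9%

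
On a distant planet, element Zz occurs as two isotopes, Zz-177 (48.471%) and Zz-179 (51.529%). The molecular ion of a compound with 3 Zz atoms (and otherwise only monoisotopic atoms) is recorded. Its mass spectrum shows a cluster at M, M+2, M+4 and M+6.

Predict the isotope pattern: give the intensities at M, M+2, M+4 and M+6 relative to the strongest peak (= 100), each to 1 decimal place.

29.5 : 94.1 : 100.0 : 35.4

Expanding (0.48471 + 0.51529)^3:
P(M) = 0.48471^3 = 0.113880
P(M+2) = 3 × 0.48471^2 × 0.51529^1 = 0.363193
P(M+4) = 3 × 0.48471^1 × 0.51529^2 = 0.386106
P(M+6) = 0.51529^3 = 0.136822
The M+4 peak is largest (0.386106); scaling to 100 gives 29.5 : 94.1 : 100.0 : 35.4.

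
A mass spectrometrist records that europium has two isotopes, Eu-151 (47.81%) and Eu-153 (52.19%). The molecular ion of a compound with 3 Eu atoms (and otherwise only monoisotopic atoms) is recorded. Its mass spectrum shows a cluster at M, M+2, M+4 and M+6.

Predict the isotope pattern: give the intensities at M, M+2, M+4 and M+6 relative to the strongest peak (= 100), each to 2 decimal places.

27.97 : 91.61 : 100.00 : 36.39

Expanding (0.4781 + 0.5219)^3:
P(M) = 0.4781^3 = 0.109284
P(M+2) = 3 × 0.4781^2 × 0.5219^1 = 0.357887
P(M+4) = 3 × 0.4781^1 × 0.5219^2 = 0.390674
P(M+6) = 0.5219^3 = 0.142155
The M+4 peak is largest (0.390674); scaling to 100 gives 27.97 : 91.61 : 100.00 : 36.39.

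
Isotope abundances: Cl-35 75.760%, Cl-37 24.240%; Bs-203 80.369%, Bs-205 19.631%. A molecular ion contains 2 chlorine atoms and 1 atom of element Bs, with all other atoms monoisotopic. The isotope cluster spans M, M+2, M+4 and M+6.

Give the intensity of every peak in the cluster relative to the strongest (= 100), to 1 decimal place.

Chlorine pattern (n=2): 0.57395776 : 0.36728448 : 0.05875776
Element Bs pattern (n=1): 0.80369 : 0.19631
Convolve the two distributions (both contribute in 2-u steps):
  M: 0.57395776×0.80369 = 0.461284
  M+2: 0.57395776×0.19631 + 0.36728448×0.80369 = 0.407857
  M+4: 0.36728448×0.19631 + 0.05875776×0.80369 = 0.119325
  M+6: 0.05875776×0.19631 = 0.011535
Scale to base peak (0.461284) = 100: 100.0 : 88.4 : 25.9 : 2.5

100.0 : 88.4 : 25.9 : 2.5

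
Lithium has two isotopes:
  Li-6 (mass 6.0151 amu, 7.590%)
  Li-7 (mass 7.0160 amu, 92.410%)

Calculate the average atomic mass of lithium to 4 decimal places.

The abundance-weighted mean is 0.07590 × 6.0151 + 0.92410 × 7.0160
= 0.45655 + 6.48349 = 6.94004 amu

6.9400 amu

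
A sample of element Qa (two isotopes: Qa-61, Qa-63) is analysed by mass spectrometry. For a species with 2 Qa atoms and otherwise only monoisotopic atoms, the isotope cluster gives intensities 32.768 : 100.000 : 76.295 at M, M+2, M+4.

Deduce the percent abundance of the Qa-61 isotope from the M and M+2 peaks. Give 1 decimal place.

Let p = fractional abundance of Qa-61. I(M+2)/I(M) = [C(2,1)·p^1·(1−p)] / p^2 = 2·(1−p)/p = 100.000/32.768 = 3.0518
(1−p)/p = 3.0518/2 = 1.5259  ⇒  p = 1/(1 + 1.5259) = 0.3959
Qa-61: 39.6%, Qa-63: 60.4%.

39.6%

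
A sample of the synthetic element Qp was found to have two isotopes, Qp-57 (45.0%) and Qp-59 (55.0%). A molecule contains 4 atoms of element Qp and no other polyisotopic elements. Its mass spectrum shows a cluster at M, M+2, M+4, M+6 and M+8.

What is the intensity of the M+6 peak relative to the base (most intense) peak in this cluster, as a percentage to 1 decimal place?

Binomial terms of (0.450 + 0.550)^4: M 0.0410, M+2 0.2005, M+4 0.3675, M+6 0.2995, M+8 0.0915 → M+4 is the base peak.
P(M+4) = C(4,2) × 0.450^2 × 0.550^2 = 6 × 0.2025 × 0.3025 = 0.367538 (base)
P(M+6) = C(4,3) × 0.450^1 × 0.550^3 = 4 × 0.4500 × 0.166375 = 0.299475
Relative intensity = 0.299475 / 0.367538 × 100 = 81.5

81.5%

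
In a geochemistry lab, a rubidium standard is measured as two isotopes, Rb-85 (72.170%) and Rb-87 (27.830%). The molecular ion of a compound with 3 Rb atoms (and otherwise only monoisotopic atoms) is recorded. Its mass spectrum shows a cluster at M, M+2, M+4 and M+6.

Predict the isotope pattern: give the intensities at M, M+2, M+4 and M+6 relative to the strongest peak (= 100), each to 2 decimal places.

86.44 : 100.00 : 38.56 : 4.96

Each Rb atom is independently Rb-85 (p = 0.72170) or Rb-87 (q = 0.27830); the cluster is the binomial expansion (p + q)^3.
P(M) = 0.72170^3 = 0.375898
P(M+2) = 3 × 0.72170^2 × 0.27830^1 = 0.434858
P(M+4) = 3 × 0.72170^1 × 0.27830^2 = 0.167689
P(M+6) = 0.27830^3 = 0.021555
The M+2 peak is largest (0.434858); scaling to 100 gives 86.44 : 100.00 : 38.56 : 4.96.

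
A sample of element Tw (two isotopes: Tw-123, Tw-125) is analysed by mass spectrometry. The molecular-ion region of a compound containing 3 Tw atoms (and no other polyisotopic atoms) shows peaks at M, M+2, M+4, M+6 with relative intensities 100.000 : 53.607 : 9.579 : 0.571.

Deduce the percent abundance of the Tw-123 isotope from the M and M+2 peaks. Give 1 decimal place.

Write p for the Tw-123 fraction. I(M+2)/I(M) = [C(3,1)·p^2·(1−p)] / p^3 = 3·(1−p)/p = 53.607/100.000 = 0.5361
(1−p)/p = 0.5361/3 = 0.1787  ⇒  p = 1/(1 + 0.1787) = 0.8484
Tw-123: 84.8%, Tw-125: 15.2%.

84.8%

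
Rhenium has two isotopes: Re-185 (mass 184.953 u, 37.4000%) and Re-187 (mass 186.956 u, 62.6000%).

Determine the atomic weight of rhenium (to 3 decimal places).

186.207 u

Average mass = Σ (abundance × isotope mass) = 0.374000 × 184.953 + 0.626000 × 186.956
= 69.1724 + 117.0345 = 186.2069 u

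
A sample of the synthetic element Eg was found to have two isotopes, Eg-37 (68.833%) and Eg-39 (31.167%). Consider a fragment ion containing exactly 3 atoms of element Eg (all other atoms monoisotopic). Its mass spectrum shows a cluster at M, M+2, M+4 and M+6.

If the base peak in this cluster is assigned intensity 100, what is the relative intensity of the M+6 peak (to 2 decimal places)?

6.83

Binomial terms of (0.68833 + 0.31167)^3: M 0.3261, M+2 0.4430, M+4 0.2006, M+6 0.0303 → M+2 is the base peak.
P(M+2) = C(3,1) × 0.68833^2 × 0.31167^1 = 3 × 0.47379819 × 0.31167 = 0.443006 (base)
P(M+6) = C(3,3) × 0.68833^0 × 0.31167^3 = 1 × 1.0000 × 0.03027506 = 0.030275
Relative intensity = 0.030275 / 0.443006 × 100 = 6.83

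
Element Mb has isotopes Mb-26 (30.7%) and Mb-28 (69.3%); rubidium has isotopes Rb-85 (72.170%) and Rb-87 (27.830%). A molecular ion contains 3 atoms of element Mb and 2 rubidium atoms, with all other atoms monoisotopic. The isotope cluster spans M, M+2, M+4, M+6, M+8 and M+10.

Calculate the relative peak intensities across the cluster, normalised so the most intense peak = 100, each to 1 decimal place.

4.1 : 31.0 : 85.0 : 100.0 : 45.9 : 7.0

Element Mb pattern (n=3): 0.02893444 : 0.19594367 : 0.44230933 : 0.33281256
Rubidium pattern (n=2): 0.52085089 : 0.40169822 : 0.07745089
Convolve the two distributions (both contribute in 2-u steps):
  M: 0.02893444×0.52085089 = 0.015071
  M+2: 0.02893444×0.40169822 + 0.19594367×0.52085089 = 0.113680
  M+4: 0.02893444×0.07745089 + 0.19594367×0.40169822 + 0.44230933×0.52085089 = 0.311328
  M+6: 0.19594367×0.07745089 + 0.44230933×0.40169822 + 0.33281256×0.52085089 = 0.366197
  M+8: 0.44230933×0.07745089 + 0.33281256×0.40169822 = 0.167947
  M+10: 0.33281256×0.07745089 = 0.025777
Scale to base peak (0.366197) = 100: 4.1 : 31.0 : 85.0 : 100.0 : 45.9 : 7.0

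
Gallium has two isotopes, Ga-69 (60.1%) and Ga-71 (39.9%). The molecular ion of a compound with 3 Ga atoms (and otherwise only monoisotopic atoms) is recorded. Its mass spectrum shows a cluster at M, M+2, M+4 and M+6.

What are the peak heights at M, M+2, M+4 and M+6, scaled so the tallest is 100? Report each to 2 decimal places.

The 3 Ga atoms are independent, so intensities follow the terms of (0.601 + 0.399)^3.
P(M) = 0.601^3 = 0.217082
P(M+2) = 3 × 0.601^2 × 0.399^1 = 0.432358
P(M+4) = 3 × 0.601^1 × 0.399^2 = 0.287039
P(M+6) = 0.399^3 = 0.063521
The M+2 peak is largest (0.432358); scaling to 100 gives 50.21 : 100.00 : 66.39 : 14.69.

50.21 : 100.00 : 66.39 : 14.69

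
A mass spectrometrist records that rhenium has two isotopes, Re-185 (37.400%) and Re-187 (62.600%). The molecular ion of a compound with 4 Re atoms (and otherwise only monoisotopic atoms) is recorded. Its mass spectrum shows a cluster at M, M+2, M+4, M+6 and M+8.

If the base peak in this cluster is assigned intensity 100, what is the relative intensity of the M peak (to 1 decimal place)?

5.3

(0.37400 + 0.62600)^4 gives M 0.0196, M+2 0.1310, M+4 0.3289, M+6 0.3670, M+8 0.1536; the largest is M+6.
P(M+6) = C(4,3) × 0.37400^1 × 0.62600^3 = 4 × 0.3740 × 0.24531438 = 0.366990 (base)
P(M) = C(4,0) × 0.37400^4 × 0.62600^0 = 1 × 0.0195653 × 1.0000 = 0.019565
Relative intensity = 0.019565 / 0.366990 × 100 = 5.3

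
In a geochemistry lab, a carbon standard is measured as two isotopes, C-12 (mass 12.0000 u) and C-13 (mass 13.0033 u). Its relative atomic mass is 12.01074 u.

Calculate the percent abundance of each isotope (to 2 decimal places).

With x = fraction of C-12 (so C-13 is 1 − x):
12.0000·x + 13.0033·(1 − x) = 12.01074
(12.0000 − 13.0033)·x = 12.01074 − 13.0033
x = -0.99256 / -1.0033 = 0.98930 → 98.93% C-12, 1.07% C-13.

C-12: 98.93%, C-13: 1.07%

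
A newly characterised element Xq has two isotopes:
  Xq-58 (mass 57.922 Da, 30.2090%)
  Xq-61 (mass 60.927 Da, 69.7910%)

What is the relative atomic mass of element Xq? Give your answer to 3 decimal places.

Weight each isotope mass by its fractional abundance: 0.302090 × 57.922 + 0.697910 × 60.927
= 17.4977 + 42.5216 = 60.0193 Da

60.019 Da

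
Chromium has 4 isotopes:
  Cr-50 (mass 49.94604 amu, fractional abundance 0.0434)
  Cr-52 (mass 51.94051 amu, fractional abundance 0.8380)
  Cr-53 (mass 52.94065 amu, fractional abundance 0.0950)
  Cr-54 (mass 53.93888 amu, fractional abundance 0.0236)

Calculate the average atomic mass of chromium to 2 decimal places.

52.00 amu

Ar = Σ fᵢ·mᵢ = 0.0434 × 49.94604 + 0.8380 × 51.94051 + 0.0950 × 52.94065 + 0.0236 × 53.93888
= 2.167658 + 43.526147 + 5.029362 + 1.272958 = 51.996125 amu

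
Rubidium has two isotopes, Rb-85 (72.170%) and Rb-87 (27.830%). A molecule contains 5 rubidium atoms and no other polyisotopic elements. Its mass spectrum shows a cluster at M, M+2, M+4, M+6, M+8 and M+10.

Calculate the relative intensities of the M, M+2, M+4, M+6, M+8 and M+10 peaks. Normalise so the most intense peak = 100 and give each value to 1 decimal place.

51.9 : 100.0 : 77.1 : 29.7 : 5.7 : 0.4

Each Rb atom is independently Rb-85 (p = 0.72170) or Rb-87 (q = 0.27830); the cluster is the binomial expansion (p + q)^5.
P(M) = 0.72170^5 = 0.195787
P(M+2) = 5 × 0.72170^4 × 0.27830^1 = 0.377494
P(M+4) = 10 × 0.72170^3 × 0.27830^2 = 0.291136
P(M+6) = 10 × 0.72170^2 × 0.27830^3 = 0.112267
P(M+8) = 5 × 0.72170^1 × 0.27830^4 = 0.021646
P(M+10) = 0.27830^5 = 0.001669
The M+2 peak is largest (0.377494); scaling to 100 gives 51.9 : 100.0 : 77.1 : 29.7 : 5.7 : 0.4.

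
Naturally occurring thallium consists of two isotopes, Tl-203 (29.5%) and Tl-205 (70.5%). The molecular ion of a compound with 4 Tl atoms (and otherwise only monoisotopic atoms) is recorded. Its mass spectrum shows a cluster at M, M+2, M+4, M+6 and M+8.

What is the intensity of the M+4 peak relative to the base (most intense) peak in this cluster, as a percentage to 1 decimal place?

(0.295 + 0.705)^4 gives M 0.0076, M+2 0.0724, M+4 0.2595, M+6 0.4135, M+8 0.2470; the largest is M+6.
P(M+6) = C(4,3) × 0.295^1 × 0.705^3 = 4 × 0.2950 × 0.35040263 = 0.413475 (base)
P(M+4) = C(4,2) × 0.295^2 × 0.705^2 = 6 × 0.087025 × 0.497025 = 0.259522
Relative intensity = 0.259522 / 0.413475 × 100 = 62.8

62.8%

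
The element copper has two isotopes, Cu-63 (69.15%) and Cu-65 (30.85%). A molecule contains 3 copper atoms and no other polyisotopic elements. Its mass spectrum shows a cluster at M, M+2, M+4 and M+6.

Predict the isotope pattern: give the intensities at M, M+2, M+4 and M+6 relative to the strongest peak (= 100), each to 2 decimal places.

The 3 Cu atoms are independent, so intensities follow the terms of (0.6915 + 0.3085)^3.
P(M) = 0.6915^3 = 0.330656
P(M+2) = 3 × 0.6915^2 × 0.3085^1 = 0.442548
P(M+4) = 3 × 0.6915^1 × 0.3085^2 = 0.197435
P(M+6) = 0.3085^3 = 0.029361
The M+2 peak is largest (0.442548); scaling to 100 gives 74.72 : 100.00 : 44.61 : 6.63.

74.72 : 100.00 : 44.61 : 6.63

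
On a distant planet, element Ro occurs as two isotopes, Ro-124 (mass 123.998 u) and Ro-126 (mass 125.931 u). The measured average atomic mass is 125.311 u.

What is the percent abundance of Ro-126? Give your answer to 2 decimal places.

67.93%

With x = fraction of Ro-124 (so Ro-126 is 1 − x):
123.998·x + 125.931·(1 − x) = 125.311
(123.998 − 125.931)·x = 125.311 − 125.931
x = -0.620 / -1.933 = 0.32074 → 32.07% Ro-124, 67.93% Ro-126.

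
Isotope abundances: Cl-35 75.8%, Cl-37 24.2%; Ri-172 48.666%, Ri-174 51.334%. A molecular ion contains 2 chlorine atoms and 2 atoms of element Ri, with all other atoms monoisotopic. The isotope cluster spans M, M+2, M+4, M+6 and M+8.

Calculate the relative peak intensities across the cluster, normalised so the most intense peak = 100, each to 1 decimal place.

Chlorine pattern (n=2): 0.574564 : 0.366872 : 0.058564
Element Ri pattern (n=2): 0.23683796 : 0.49964409 : 0.26351796
Convolve the two distributions (both contribute in 2-u steps):
  M: 0.574564×0.23683796 = 0.136079
  M+2: 0.574564×0.49964409 + 0.366872×0.23683796 = 0.373967
  M+4: 0.574564×0.26351796 + 0.366872×0.49964409 + 0.058564×0.23683796 = 0.348584
  M+6: 0.366872×0.26351796 + 0.058564×0.49964409 = 0.125939
  M+8: 0.058564×0.26351796 = 0.015433
Scale to base peak (0.373967) = 100: 36.4 : 100.0 : 93.2 : 33.7 : 4.1

36.4 : 100.0 : 93.2 : 33.7 : 4.1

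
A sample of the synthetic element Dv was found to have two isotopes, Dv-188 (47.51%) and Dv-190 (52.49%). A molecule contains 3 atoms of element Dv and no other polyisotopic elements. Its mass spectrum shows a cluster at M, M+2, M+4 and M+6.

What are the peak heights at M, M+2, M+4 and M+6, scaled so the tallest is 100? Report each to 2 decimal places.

27.31 : 90.51 : 100.00 : 36.83

Expanding (0.4751 + 0.5249)^3:
P(M) = 0.4751^3 = 0.107240
P(M+2) = 3 × 0.4751^2 × 0.5249^1 = 0.355441
P(M+4) = 3 × 0.4751^1 × 0.5249^2 = 0.392699
P(M+6) = 0.5249^3 = 0.144620
The M+4 peak is largest (0.392699); scaling to 100 gives 27.31 : 90.51 : 100.00 : 36.83.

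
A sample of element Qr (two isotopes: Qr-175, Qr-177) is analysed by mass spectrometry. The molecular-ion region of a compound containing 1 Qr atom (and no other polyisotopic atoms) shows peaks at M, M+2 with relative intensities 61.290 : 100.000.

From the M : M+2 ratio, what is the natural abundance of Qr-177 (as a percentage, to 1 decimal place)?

62.0%

If p is the fraction of Qr that is Qr-175, then I(M+2)/I(M) = [C(1,1)·p^0·(1−p)] / p^1 = 1·(1−p)/p = 100.000/61.290 = 1.6316
(1−p)/p = 1.6316/1 = 1.6316  ⇒  p = 1/(1 + 1.6316) = 0.3800
Qr-175: 38.0%, Qr-177: 62.0%.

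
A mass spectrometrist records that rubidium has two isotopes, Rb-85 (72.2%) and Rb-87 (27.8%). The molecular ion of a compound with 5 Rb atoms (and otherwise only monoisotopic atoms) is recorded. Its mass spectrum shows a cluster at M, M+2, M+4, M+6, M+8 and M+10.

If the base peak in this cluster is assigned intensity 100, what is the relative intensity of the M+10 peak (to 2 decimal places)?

Binomial terms of (0.722 + 0.278)^5: M 0.1962, M+2 0.3777, M+4 0.2909, M+6 0.1120, M+8 0.0216, M+10 0.0017 → M+2 is the base peak.
P(M+2) = C(5,1) × 0.722^4 × 0.278^1 = 5 × 0.27173701 × 0.2780 = 0.377714 (base)
P(M+10) = C(5,5) × 0.722^0 × 0.278^5 = 1 × 1.0000 × 0.00166044 = 0.001660
Relative intensity = 0.001660 / 0.377714 × 100 = 0.44

0.44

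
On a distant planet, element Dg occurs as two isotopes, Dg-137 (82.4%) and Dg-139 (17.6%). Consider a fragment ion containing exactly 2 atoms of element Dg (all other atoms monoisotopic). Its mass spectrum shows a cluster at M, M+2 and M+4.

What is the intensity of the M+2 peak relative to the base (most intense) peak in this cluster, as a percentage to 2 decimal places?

Binomial terms of (0.824 + 0.176)^2: M 0.6790, M+2 0.2900, M+4 0.0310 → M is the base peak.
P(M) = C(2,0) × 0.824^2 × 0.176^0 = 1 × 0.678976 × 1.0000 = 0.678976 (base)
P(M+2) = C(2,1) × 0.824^1 × 0.176^1 = 2 × 0.8240 × 0.1760 = 0.290048
Relative intensity = 0.290048 / 0.678976 × 100 = 42.72

42.72%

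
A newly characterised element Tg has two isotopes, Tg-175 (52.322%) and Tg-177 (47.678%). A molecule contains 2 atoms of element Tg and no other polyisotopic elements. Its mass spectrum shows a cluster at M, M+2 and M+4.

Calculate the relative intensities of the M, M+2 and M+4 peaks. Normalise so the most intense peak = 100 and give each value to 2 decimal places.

The 2 Tg atoms are independent, so intensities follow the terms of (0.52322 + 0.47678)^2.
P(M) = 0.52322^2 = 0.273759
P(M+2) = 2 × 0.52322^1 × 0.47678^1 = 0.498922
P(M+4) = 0.47678^2 = 0.227319
The M+2 peak is largest (0.498922); scaling to 100 gives 54.87 : 100.00 : 45.56.

54.87 : 100.00 : 45.56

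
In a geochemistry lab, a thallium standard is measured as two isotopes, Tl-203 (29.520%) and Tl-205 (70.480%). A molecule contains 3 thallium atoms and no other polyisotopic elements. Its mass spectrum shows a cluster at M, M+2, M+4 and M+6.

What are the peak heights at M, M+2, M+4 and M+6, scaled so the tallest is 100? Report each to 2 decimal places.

The 3 Tl atoms are independent, so intensities follow the terms of (0.29520 + 0.70480)^3.
P(M) = 0.29520^3 = 0.025725
P(M+2) = 3 × 0.29520^2 × 0.70480^1 = 0.184255
P(M+4) = 3 × 0.29520^1 × 0.70480^2 = 0.439916
P(M+6) = 0.70480^3 = 0.350104
The M+4 peak is largest (0.439916); scaling to 100 gives 5.85 : 41.88 : 100.00 : 79.58.

5.85 : 41.88 : 100.00 : 79.58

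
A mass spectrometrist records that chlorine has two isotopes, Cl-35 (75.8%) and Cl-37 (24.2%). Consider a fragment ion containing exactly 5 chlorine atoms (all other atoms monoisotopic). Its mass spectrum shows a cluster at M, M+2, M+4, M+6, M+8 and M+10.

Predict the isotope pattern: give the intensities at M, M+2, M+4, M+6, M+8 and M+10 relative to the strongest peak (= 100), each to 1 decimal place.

Expanding (0.758 + 0.242)^5:
P(M) = 0.758^5 = 0.250234
P(M+2) = 5 × 0.758^4 × 0.242^1 = 0.399450
P(M+4) = 10 × 0.758^3 × 0.242^2 = 0.255058
P(M+6) = 10 × 0.758^2 × 0.242^3 = 0.081430
P(M+8) = 5 × 0.758^1 × 0.242^4 = 0.012999
P(M+10) = 0.242^5 = 0.000830
The M+2 peak is largest (0.399450); scaling to 100 gives 62.6 : 100.0 : 63.9 : 20.4 : 3.3 : 0.2.

62.6 : 100.0 : 63.9 : 20.4 : 3.3 : 0.2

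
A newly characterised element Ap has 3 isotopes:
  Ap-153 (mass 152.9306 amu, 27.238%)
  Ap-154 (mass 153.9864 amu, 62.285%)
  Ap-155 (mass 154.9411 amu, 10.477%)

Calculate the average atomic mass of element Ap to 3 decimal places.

Average mass = Σ (abundance × isotope mass) = 0.27238 × 152.9306 + 0.62285 × 153.9864 + 0.10477 × 154.9411
= 41.65524 + 95.91043 + 16.23318 = 153.79885 amu

153.799 amu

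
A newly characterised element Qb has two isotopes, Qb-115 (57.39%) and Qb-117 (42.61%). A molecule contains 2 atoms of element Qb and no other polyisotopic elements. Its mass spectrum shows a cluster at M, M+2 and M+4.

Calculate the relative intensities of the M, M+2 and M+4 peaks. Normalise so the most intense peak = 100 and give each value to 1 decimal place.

Each Qb atom is independently Qb-115 (p = 0.5739) or Qb-117 (q = 0.4261); the cluster is the binomial expansion (p + q)^2.
P(M) = 0.5739^2 = 0.329361
P(M+2) = 2 × 0.5739^1 × 0.4261^1 = 0.489078
P(M+4) = 0.4261^2 = 0.181561
The M+2 peak is largest (0.489078); scaling to 100 gives 67.3 : 100.0 : 37.1.

67.3 : 100.0 : 37.1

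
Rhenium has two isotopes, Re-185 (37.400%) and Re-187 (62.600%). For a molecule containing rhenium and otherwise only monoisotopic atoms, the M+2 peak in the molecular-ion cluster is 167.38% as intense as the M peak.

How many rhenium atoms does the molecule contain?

The M+2/M ratio from n Re atoms is n · q/p = n · 0.62600/0.37400.
n = 1.6738 × 0.37400/0.62600 = 1.00 ≈ 1

1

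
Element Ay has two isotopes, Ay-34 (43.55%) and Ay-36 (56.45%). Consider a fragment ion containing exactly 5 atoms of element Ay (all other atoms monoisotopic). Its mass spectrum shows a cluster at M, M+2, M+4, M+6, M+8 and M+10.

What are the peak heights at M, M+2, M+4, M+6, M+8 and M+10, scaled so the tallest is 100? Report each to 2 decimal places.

The 5 Ay atoms are independent, so intensities follow the terms of (0.4355 + 0.5645)^5.
P(M) = 0.4355^5 = 0.015665
P(M+2) = 5 × 0.4355^4 × 0.5645^1 = 0.101528
P(M+4) = 10 × 0.4355^3 × 0.5645^2 = 0.263204
P(M+6) = 10 × 0.4355^2 × 0.5645^3 = 0.341168
P(M+8) = 5 × 0.4355^1 × 0.5645^4 = 0.221113
P(M+10) = 0.5645^5 = 0.057322
The M+6 peak is largest (0.341168); scaling to 100 gives 4.59 : 29.76 : 77.15 : 100.00 : 64.81 : 16.80.

4.59 : 29.76 : 77.15 : 100.00 : 64.81 : 16.80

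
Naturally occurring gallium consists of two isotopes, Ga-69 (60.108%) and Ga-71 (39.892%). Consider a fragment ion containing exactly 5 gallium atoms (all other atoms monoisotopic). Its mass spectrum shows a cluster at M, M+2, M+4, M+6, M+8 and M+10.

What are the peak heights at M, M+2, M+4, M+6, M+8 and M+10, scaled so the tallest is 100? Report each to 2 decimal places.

The 5 Ga atoms are independent, so intensities follow the terms of (0.60108 + 0.39892)^5.
P(M) = 0.60108^5 = 0.078462
P(M+2) = 5 × 0.60108^4 × 0.39892^1 = 0.260366
P(M+4) = 10 × 0.60108^3 × 0.39892^2 = 0.345596
P(M+6) = 10 × 0.60108^2 × 0.39892^3 = 0.229362
P(M+8) = 5 × 0.60108^1 × 0.39892^4 = 0.076111
P(M+10) = 0.39892^5 = 0.010103
The M+4 peak is largest (0.345596); scaling to 100 gives 22.70 : 75.34 : 100.00 : 66.37 : 22.02 : 2.92.

22.70 : 75.34 : 100.00 : 66.37 : 22.02 : 2.92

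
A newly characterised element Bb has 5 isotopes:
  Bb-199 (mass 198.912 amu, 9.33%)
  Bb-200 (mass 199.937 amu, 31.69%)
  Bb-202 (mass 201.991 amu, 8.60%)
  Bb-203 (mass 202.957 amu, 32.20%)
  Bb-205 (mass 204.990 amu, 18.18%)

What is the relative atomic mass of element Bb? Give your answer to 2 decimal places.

201.91 amu

Weight each isotope mass by its fractional abundance: 0.0933 × 198.912 + 0.3169 × 199.937 + 0.0860 × 201.991 + 0.3220 × 202.957 + 0.1818 × 204.990
= 18.5585 + 63.3600 + 17.3712 + 65.3522 + 37.2672 = 201.9091 amu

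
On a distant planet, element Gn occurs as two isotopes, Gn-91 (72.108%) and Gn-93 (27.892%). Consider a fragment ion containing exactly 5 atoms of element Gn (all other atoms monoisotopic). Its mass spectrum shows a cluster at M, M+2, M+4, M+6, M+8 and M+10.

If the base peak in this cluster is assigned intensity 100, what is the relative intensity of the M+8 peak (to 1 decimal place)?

5.8

Term probabilities: M 0.1949, M+2 0.3770, M+4 0.2917, M+6 0.1128, M+8 0.0218, M+10 0.0017. Base peak = M+2.
P(M+2) = C(5,1) × 0.72108^4 × 0.27892^1 = 5 × 0.27035462 × 0.27892 = 0.377037 (base)
P(M+8) = C(5,4) × 0.72108^1 × 0.27892^4 = 5 × 0.72108 × 0.00605227 = 0.021821
Relative intensity = 0.021821 / 0.377037 × 100 = 5.8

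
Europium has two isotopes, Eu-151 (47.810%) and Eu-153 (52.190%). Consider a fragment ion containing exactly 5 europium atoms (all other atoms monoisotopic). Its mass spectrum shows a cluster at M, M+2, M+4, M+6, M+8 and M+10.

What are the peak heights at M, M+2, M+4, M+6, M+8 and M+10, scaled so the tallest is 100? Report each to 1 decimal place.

7.7 : 42.0 : 91.6 : 100.0 : 54.6 : 11.9

Expanding (0.47810 + 0.52190)^5:
P(M) = 0.47810^5 = 0.024980
P(M+2) = 5 × 0.47810^4 × 0.52190^1 = 0.136343
P(M+4) = 10 × 0.47810^3 × 0.52190^2 = 0.297667
P(M+6) = 10 × 0.47810^2 × 0.52190^3 = 0.324937
P(M+8) = 5 × 0.47810^1 × 0.52190^4 = 0.177353
P(M+10) = 0.52190^5 = 0.038720
The M+6 peak is largest (0.324937); scaling to 100 gives 7.7 : 42.0 : 91.6 : 100.0 : 54.6 : 11.9.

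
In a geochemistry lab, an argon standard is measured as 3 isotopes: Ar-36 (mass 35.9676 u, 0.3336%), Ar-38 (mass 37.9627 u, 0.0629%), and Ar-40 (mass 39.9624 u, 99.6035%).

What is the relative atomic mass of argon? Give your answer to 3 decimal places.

Ar = Σ fᵢ·mᵢ = 0.003336 × 35.9676 + 0.000629 × 37.9627 + 0.996035 × 39.9624
= 0.11999 + 0.02388 + 39.80395 = 39.94782 u

39.948 u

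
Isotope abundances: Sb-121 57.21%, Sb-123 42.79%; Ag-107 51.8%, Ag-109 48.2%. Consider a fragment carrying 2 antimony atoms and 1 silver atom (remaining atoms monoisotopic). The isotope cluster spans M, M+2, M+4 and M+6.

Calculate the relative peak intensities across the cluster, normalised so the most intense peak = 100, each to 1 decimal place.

Antimony pattern (n=2): 0.32729841 : 0.48960318 : 0.18309841
Silver pattern (n=1): 0.5180 : 0.4820
Convolve the two distributions (both contribute in 2-u steps):
  M: 0.32729841×0.5180 = 0.169541
  M+2: 0.32729841×0.4820 + 0.48960318×0.5180 = 0.411372
  M+4: 0.48960318×0.4820 + 0.18309841×0.5180 = 0.330834
  M+6: 0.18309841×0.4820 = 0.088253
Scale to base peak (0.411372) = 100: 41.2 : 100.0 : 80.4 : 21.5

41.2 : 100.0 : 80.4 : 21.5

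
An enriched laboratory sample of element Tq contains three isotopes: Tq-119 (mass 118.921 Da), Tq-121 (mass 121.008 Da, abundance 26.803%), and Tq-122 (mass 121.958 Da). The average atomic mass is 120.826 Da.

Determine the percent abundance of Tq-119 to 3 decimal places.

The remaining 73.197% is split between Tq-119 (fraction x) and Tq-122 (fraction 0.73197 − x).
Substituting: 118.921x + 121.958(0.73197 − x) = 88.39222576
(118.921 − 121.958)x = -0.8773715  ⇒  x = 0.28889, y = 0.44308
Tq-119: 28.889%, Tq-122: 44.308%.

28.889%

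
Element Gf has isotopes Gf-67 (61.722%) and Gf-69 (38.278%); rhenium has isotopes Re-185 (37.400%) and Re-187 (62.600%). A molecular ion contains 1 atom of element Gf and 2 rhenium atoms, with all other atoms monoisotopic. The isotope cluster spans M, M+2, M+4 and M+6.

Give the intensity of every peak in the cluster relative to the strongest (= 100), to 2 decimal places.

20.50 : 81.35 : 100.00 : 35.62

Element Gf pattern (n=1): 0.61722 : 0.38278
Rhenium pattern (n=2): 0.139876 : 0.468248 : 0.391876
Convolve the two distributions (both contribute in 2-u steps):
  M: 0.61722×0.139876 = 0.086334
  M+2: 0.61722×0.468248 + 0.38278×0.139876 = 0.342554
  M+4: 0.61722×0.391876 + 0.38278×0.468248 = 0.421110
  M+6: 0.38278×0.391876 = 0.150002
Scale to base peak (0.421110) = 100: 20.50 : 81.35 : 100.00 : 35.62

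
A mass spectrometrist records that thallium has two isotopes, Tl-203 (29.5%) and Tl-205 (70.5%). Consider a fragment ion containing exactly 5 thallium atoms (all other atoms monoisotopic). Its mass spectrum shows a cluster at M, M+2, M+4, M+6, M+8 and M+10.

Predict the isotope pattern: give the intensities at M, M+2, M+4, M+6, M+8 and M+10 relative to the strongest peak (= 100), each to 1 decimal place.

The 5 Tl atoms are independent, so intensities follow the terms of (0.295 + 0.705)^5.
P(M) = 0.295^5 = 0.002234
P(M+2) = 5 × 0.295^4 × 0.705^1 = 0.026696
P(M+4) = 10 × 0.295^3 × 0.705^2 = 0.127598
P(M+6) = 10 × 0.295^2 × 0.705^3 = 0.304938
P(M+8) = 5 × 0.295^1 × 0.705^4 = 0.364375
P(M+10) = 0.705^5 = 0.174159
The M+8 peak is largest (0.364375); scaling to 100 gives 0.6 : 7.3 : 35.0 : 83.7 : 100.0 : 47.8.

0.6 : 7.3 : 35.0 : 83.7 : 100.0 : 47.8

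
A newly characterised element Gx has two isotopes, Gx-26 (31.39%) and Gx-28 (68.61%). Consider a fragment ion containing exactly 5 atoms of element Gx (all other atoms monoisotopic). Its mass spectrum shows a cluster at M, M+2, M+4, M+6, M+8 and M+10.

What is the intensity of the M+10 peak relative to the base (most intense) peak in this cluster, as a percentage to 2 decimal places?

Binomial terms of (0.3139 + 0.6861)^5: M 0.0030, M+2 0.0333, M+4 0.1456, M+6 0.3182, M+8 0.3478, M+10 0.1520 → M+8 is the base peak.
P(M+8) = C(5,4) × 0.3139^1 × 0.6861^4 = 5 × 0.3139 × 0.22158975 = 0.347785 (base)
P(M+10) = C(5,5) × 0.3139^0 × 0.6861^5 = 1 × 1.0000 × 0.15203273 = 0.152033
Relative intensity = 0.152033 / 0.347785 × 100 = 43.71

43.71%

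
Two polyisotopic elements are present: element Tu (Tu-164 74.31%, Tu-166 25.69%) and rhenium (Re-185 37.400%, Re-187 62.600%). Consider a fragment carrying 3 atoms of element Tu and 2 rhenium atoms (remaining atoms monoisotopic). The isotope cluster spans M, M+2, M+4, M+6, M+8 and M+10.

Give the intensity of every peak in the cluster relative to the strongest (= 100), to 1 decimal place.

15.1 : 66.1 : 100.0 : 62.5 : 17.2 : 1.7

Element Tu pattern (n=3): 0.41033804 : 0.4255787 : 0.14712847 : 0.01695479
Rhenium pattern (n=2): 0.139876 : 0.468248 : 0.391876
Convolve the two distributions (both contribute in 2-u steps):
  M: 0.41033804×0.139876 = 0.057396
  M+2: 0.41033804×0.468248 + 0.4255787×0.139876 = 0.251668
  M+4: 0.41033804×0.391876 + 0.4255787×0.468248 + 0.14712847×0.139876 = 0.380658
  M+6: 0.4255787×0.391876 + 0.14712847×0.468248 + 0.01695479×0.139876 = 0.238038
  M+8: 0.14712847×0.391876 + 0.01695479×0.468248 = 0.065595
  M+10: 0.01695479×0.391876 = 0.006644
Scale to base peak (0.380658) = 100: 15.1 : 66.1 : 100.0 : 62.5 : 17.2 : 1.7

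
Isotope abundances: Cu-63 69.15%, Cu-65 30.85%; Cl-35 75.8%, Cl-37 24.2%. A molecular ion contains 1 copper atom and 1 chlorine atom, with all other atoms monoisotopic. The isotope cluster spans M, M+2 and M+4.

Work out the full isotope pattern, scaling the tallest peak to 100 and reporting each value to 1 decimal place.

100.0 : 76.5 : 14.2

Copper pattern (n=1): 0.6915 : 0.3085
Chlorine pattern (n=1): 0.7580 : 0.2420
Convolve the two distributions (both contribute in 2-u steps):
  M: 0.6915×0.7580 = 0.524157
  M+2: 0.6915×0.2420 + 0.3085×0.7580 = 0.401186
  M+4: 0.3085×0.2420 = 0.074657
Scale to base peak (0.524157) = 100: 100.0 : 76.5 : 14.2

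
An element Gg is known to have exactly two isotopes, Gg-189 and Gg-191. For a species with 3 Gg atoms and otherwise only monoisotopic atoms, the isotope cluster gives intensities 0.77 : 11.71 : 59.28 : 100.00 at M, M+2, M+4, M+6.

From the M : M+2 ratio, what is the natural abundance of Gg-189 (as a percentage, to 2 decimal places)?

If p is the fraction of Gg that is Gg-189, then I(M+2)/I(M) = [C(3,1)·p^2·(1−p)] / p^3 = 3·(1−p)/p = 11.71/0.77 = 15.2078
(1−p)/p = 15.2078/3 = 5.0693  ⇒  p = 1/(1 + 5.0693) = 0.1648
Gg-189: 16.48%, Gg-191: 83.52%.

16.48%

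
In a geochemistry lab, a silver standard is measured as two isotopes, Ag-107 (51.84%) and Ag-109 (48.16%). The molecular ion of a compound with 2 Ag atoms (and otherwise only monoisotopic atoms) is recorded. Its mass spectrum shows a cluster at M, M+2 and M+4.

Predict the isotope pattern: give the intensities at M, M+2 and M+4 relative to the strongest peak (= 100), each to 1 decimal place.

The 2 Ag atoms are independent, so intensities follow the terms of (0.5184 + 0.4816)^2.
P(M) = 0.5184^2 = 0.268739
P(M+2) = 2 × 0.5184^1 × 0.4816^1 = 0.499323
P(M+4) = 0.4816^2 = 0.231939
The M+2 peak is largest (0.499323); scaling to 100 gives 53.8 : 100.0 : 46.5.

53.8 : 100.0 : 46.5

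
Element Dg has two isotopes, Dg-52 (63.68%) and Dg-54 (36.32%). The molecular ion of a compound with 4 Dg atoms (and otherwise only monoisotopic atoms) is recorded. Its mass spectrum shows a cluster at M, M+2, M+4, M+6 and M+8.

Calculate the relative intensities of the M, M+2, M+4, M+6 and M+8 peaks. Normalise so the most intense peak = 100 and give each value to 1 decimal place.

43.8 : 100.0 : 85.6 : 32.5 : 4.6

Expanding (0.6368 + 0.3632)^4:
P(M) = 0.6368^4 = 0.164442
P(M+2) = 4 × 0.6368^3 × 0.3632^1 = 0.375159
P(M+4) = 6 × 0.6368^2 × 0.3632^2 = 0.320959
P(M+6) = 4 × 0.6368^1 × 0.3632^3 = 0.122040
P(M+8) = 0.3632^4 = 0.017401
The M+2 peak is largest (0.375159); scaling to 100 gives 43.8 : 100.0 : 85.6 : 32.5 : 4.6.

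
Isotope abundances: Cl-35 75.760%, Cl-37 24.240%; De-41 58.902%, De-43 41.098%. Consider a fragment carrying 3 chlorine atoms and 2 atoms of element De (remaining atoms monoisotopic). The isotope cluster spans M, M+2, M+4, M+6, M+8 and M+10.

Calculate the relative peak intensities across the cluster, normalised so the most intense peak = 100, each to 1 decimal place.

42.5 : 100.0 : 90.6 : 39.4 : 8.3 : 0.7

Chlorine pattern (n=3): 0.4348304 : 0.41738208 : 0.13354464 : 0.01424288
Element De pattern (n=2): 0.34694456 : 0.48415088 : 0.16890456
Convolve the two distributions (both contribute in 2-u steps):
  M: 0.4348304×0.34694456 = 0.150862
  M+2: 0.4348304×0.48415088 + 0.41738208×0.34694456 = 0.355332
  M+4: 0.4348304×0.16890456 + 0.41738208×0.48415088 + 0.13354464×0.34694456 = 0.321853
  M+6: 0.41738208×0.16890456 + 0.13354464×0.48415088 + 0.01424288×0.34694456 = 0.140095
  M+8: 0.13354464×0.16890456 + 0.01424288×0.48415088 = 0.029452
  M+10: 0.01424288×0.16890456 = 0.002406
Scale to base peak (0.355332) = 100: 42.5 : 100.0 : 90.6 : 39.4 : 8.3 : 0.7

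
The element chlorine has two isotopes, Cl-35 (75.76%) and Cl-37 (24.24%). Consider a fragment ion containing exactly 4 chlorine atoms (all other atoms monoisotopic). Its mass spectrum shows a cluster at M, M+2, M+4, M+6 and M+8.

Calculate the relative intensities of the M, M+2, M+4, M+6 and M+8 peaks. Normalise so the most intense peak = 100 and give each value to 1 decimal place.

Each Cl atom is independently Cl-35 (p = 0.7576) or Cl-37 (q = 0.2424); the cluster is the binomial expansion (p + q)^4.
P(M) = 0.7576^4 = 0.329428
P(M+2) = 4 × 0.7576^3 × 0.2424^1 = 0.421612
P(M+4) = 6 × 0.7576^2 × 0.2424^2 = 0.202347
P(M+6) = 4 × 0.7576^1 × 0.2424^3 = 0.043162
P(M+8) = 0.2424^4 = 0.003452
The M+2 peak is largest (0.421612); scaling to 100 gives 78.1 : 100.0 : 48.0 : 10.2 : 0.8.

78.1 : 100.0 : 48.0 : 10.2 : 0.8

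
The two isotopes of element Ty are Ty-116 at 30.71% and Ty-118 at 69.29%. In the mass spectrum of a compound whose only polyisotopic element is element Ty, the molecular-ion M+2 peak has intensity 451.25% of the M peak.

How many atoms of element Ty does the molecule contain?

With n Ty atoms, P(M+2)/P(M) = C(n,1)·p^(n−1)q / p^n = n·q/p = n · 0.6929/0.3071.
n = 4.5125 × 0.3071/0.6929 = 2.00 ≈ 2

2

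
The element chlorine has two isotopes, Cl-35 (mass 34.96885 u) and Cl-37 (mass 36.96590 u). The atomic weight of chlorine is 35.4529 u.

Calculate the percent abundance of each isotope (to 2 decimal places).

Cl-35: 75.76%, Cl-37: 24.24%

Let x be the fractional abundance of Cl-35; then Cl-37 has abundance 1 − x.
34.96885·x + 36.96590·(1 − x) = 35.4529
(34.96885 − 36.96590)·x = 35.4529 − 36.96590
x = -1.51300 / -1.99705 = 0.75762 → 75.76% Cl-35, 24.24% Cl-37.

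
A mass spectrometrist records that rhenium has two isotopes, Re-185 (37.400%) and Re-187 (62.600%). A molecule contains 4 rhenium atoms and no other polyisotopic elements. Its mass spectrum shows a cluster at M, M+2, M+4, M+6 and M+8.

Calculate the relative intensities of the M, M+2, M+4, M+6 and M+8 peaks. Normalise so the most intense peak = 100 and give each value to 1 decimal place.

5.3 : 35.7 : 89.6 : 100.0 : 41.8

Each Re atom is independently Re-185 (p = 0.37400) or Re-187 (q = 0.62600); the cluster is the binomial expansion (p + q)^4.
P(M) = 0.37400^4 = 0.019565
P(M+2) = 4 × 0.37400^3 × 0.62600^1 = 0.130993
P(M+4) = 6 × 0.37400^2 × 0.62600^2 = 0.328884
P(M+6) = 4 × 0.37400^1 × 0.62600^3 = 0.366990
P(M+8) = 0.62600^4 = 0.153567
The M+6 peak is largest (0.366990); scaling to 100 gives 5.3 : 35.7 : 89.6 : 100.0 : 41.8.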